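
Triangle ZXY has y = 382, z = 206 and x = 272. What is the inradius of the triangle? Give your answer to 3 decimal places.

Semiperimeter s = (206 + 272 + 382)/2 = 430.
Heron's formula: area = √(430·224·158·48) ≈ 27028.
Inradius = area/s = 27028/430 ≈ 62.855.

r ≈ 62.855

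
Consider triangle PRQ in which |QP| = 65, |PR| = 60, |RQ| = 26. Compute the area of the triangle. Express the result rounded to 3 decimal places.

779.896

Semiperimeter s = (26 + 65 + 60)/2 = 75.5.
Heron's formula: area = √(75.5·49.5·10.5·15.5) ≈ 779.9.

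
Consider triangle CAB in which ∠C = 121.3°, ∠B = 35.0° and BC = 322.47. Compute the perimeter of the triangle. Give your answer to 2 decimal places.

perimeter ≈ 1468.14

The third angle is ∠A = 180° − ∠B − ∠C = 23.70°.
Law of sines: AB = BC·sin C/sin A ≈ 685.51.
Law of sines: CA = BC·sin B/sin A ≈ 460.16.
Semiperimeter s = (685.51+322.47+460.16)/2 = 734.07.
Perimeter = 685.51 + 322.47 + 460.16 = 1468.1.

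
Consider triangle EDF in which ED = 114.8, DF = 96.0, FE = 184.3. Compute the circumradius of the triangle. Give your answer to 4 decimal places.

By the law of cosines, cos E = (FE² + ED² − DF²) / (2·FE·ED) ≈ 0.89636, so ∠E ≈ 26.32°.
Circumradius = DF/(2 sin E) ≈ 108.27.

108.2700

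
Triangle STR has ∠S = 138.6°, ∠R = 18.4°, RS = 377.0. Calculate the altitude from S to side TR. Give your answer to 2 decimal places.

119.00

The third angle is ∠T = 180° − ∠R − ∠S = 23.00°.
Law of sines: TR = RS·sin S/sin T ≈ 638.07.
Law of sines: ST = RS·sin R/sin T ≈ 304.56.
Area = ½·RS·TR·sin R ≈ 37965.
The altitude from S has length 2·area/TR ≈ 119.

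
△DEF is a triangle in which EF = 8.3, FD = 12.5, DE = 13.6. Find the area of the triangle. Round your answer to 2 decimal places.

area ≈ 50.89

Semiperimeter s = (8.3 + 12.5 + 13.6)/2 = 17.2.
Heron's formula: area = √(17.2·8.9·4.7·3.6) ≈ 50.893.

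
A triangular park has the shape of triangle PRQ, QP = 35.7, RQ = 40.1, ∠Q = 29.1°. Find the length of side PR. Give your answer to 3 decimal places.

By the law of cosines, PR² = RQ² + QP² − 2·RQ·QP·cos Q = 380.77, so PR ≈ 19.513.

19.513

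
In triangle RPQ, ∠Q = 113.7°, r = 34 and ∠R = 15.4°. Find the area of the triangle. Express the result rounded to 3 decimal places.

The third angle is ∠P = 180° − ∠Q − ∠R = 50.90°.
Law of sines: p = r·sin P/sin R ≈ 99.36.
Law of sines: q = r·sin Q/sin R ≈ 117.24.
Area = ½·r·p·sin Q ≈ 1546.7.

1546.659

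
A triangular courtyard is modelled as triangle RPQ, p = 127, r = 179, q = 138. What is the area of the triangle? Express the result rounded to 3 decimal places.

Semiperimeter s = (179 + 127 + 138)/2 = 222.
Heron's formula: area = √(222·43·95·84) ≈ 8727.9.

area ≈ 8727.948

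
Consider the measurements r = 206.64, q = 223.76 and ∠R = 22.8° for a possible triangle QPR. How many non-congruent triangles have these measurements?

q·sin R = 223.76·sin(22.8°) ≈ 86.71.
Since q sin R < r < q (86.71 < 206.64 < 223.76), two triangles exist.

2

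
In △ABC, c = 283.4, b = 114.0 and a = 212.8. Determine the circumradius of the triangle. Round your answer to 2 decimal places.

159.05

By the law of cosines, cos A = (b² + c² − a²) / (2·b·c) ≈ 0.74329, so ∠A ≈ 0.733 rad.
Circumradius = a/(2 sin A) ≈ 159.05.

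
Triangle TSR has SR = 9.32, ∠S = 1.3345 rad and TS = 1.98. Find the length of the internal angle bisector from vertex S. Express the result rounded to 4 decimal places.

By the law of cosines, RT² = TS² + SR² − 2·TS·SR·cos S = 82.143, so RT ≈ 9.0633.
The bisector from S has length 2·TS·SR·cos(∠S/2)/(TS+SR) ≈ 2.5656.

t_S ≈ 2.5656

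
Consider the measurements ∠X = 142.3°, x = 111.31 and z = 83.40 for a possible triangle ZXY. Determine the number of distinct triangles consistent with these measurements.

1

z·sin X = 83.40·sin(142.3°) ≈ 51.
Since ∠X is not acute, a triangle exists only if x > z; here x > z, so there is exactly one triangle.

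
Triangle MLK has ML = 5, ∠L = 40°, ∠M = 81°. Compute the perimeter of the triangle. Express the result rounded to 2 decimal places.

14.51

The third angle is ∠K = 180° − ∠M − ∠L = 59.00°.
Law of sines: LK = ML·sin M/sin K ≈ 5.7614.
Law of sines: KM = ML·sin L/sin K ≈ 3.7495.
Semiperimeter s = (5.7614+3.7495+5)/2 = 7.2554.
Perimeter = 5.7614 + 3.7495 + 5 = 14.511.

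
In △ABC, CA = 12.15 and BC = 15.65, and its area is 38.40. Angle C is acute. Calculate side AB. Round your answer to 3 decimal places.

From area = ½·BC·CA·sin C, we get sin C = 2·area/(BC·CA) ≈ 0.40390.
Taking the acute solution, ∠C ≈ 23.82°.
Law of cosines then gives AB ≈ 6.682.

6.682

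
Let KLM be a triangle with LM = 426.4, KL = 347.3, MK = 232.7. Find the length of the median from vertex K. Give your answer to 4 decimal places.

m_K ≈ 204.7658

Median from K: ½√(2·MK² + 2·KL² − LM²) ≈ 204.77.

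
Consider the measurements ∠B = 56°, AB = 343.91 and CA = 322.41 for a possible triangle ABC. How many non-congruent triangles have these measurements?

AB·sin B = 343.91·sin(56°) ≈ 285.1.
Since AB sin B < CA < AB (285.1 < 322.41 < 343.91), two triangles exist.

2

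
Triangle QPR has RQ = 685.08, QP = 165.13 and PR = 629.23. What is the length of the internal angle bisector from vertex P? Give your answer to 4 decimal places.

163.1621

By the law of cosines, cos P = (QP² + PR² − RQ²) / (2·QP·PR) ≈ -0.22201, so ∠P ≈ 102.83°.
The bisector from P has length 2·QP·PR·cos(∠P/2)/(QP+PR) ≈ 163.16.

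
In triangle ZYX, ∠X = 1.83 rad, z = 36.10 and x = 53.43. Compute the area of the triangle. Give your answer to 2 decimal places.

Law of sines: sin Z = z·sin X/x ≈ 0.65308.
Since x ≥ z, only the acute value applies: ∠Z ≈ 0.712 rad.
Then ∠Y = π − ∠X − ∠Z ≈ 0.600 rad.
Law of sines gives y = x·sin Y/sin X ≈ 31.209.
Area = ½·x·z·sin Y ≈ 544.51.

area ≈ 544.51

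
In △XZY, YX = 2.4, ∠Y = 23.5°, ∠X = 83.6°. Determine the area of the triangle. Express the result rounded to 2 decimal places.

1.19

The third angle is ∠Z = 180° − ∠Y − ∠X = 72.90°.
Law of sines: ZY = YX·sin X/sin Z ≈ 2.4954.
Law of sines: XZ = YX·sin Y/sin Z ≈ 1.0013.
Area = ½·YX·ZY·sin Y ≈ 1.194.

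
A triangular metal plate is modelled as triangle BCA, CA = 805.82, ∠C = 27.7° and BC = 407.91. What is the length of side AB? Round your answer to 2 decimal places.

By the law of cosines, AB² = BC² + CA² − 2·BC·CA·cos C = 2.3368e+05, so AB ≈ 483.4.

483.40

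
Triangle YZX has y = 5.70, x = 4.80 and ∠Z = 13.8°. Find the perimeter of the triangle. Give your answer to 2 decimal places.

12.05

By the law of cosines, z² = x² + y² − 2·x·y·cos Z = 2.3895, so z ≈ 1.5458.
Semiperimeter s = (5.7+1.5458+4.8)/2 = 6.0229.
Perimeter = 5.7 + 1.5458 + 4.8 = 12.046.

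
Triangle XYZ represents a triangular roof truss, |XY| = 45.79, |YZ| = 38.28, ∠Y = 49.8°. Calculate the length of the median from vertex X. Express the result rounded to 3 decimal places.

By the law of cosines, |ZX|² = |XY|² + |YZ|² − 2·|XY|·|YZ|·cos Y = 1299.3, so |ZX| ≈ 36.046.
Median from X: ½√(2·|ZX|² + 2·|XY|² − |YZ|²) ≈ 36.492.

36.492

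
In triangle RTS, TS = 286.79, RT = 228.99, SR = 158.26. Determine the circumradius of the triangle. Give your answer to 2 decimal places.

By the law of cosines, cos R = (SR² + RT² − TS²) / (2·SR·RT) ≈ -0.06575, so ∠R ≈ 1.637 rad.
Circumradius = TS/(2 sin R) ≈ 143.71.

143.71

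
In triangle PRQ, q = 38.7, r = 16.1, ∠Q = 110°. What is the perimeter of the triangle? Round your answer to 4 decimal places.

84.9137

Law of sines: sin R = r·sin Q/q ≈ 0.39093.
Since q ≥ r, only the acute value applies: ∠R ≈ 23.01°.
Then ∠P = 180° − ∠Q − ∠R ≈ 46.99°.
Law of sines gives p = q·sin P/sin Q ≈ 30.114.
Semiperimeter s = (30.114+16.1+38.7)/2 = 42.457.
Perimeter = 30.114 + 16.1 + 38.7 = 84.914.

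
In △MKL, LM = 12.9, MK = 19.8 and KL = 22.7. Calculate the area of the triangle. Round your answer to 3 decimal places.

area ≈ 127.253

Semiperimeter s = (22.7 + 12.9 + 19.8)/2 = 27.7.
Heron's formula: area = √(27.7·5·14.8·7.9) ≈ 127.25.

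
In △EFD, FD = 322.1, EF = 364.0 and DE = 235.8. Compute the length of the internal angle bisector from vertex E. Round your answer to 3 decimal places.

By the law of cosines, cos E = (DE² + EF² − FD²) / (2·DE·EF) ≈ 0.49137, so ∠E ≈ 60.57°.
The bisector from E has length 2·DE·EF·cos(∠E/2)/(DE+EF) ≈ 247.14.

t_E ≈ 247.142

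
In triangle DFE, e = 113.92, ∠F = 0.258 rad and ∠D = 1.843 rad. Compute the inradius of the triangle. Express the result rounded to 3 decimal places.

13.453

The third angle is ∠E = π − ∠D − ∠F = 1.041 rad.
Law of sines: d = e·sin D/sin E ≈ 127.19.
Law of sines: f = e·sin F/sin E ≈ 33.692.
Area = ½·e·d·sin F ≈ 1848.4.
Semiperimeter s = (127.19+33.692+113.92)/2 = 137.4.
Inradius = area/s = 1848.4/137.4 ≈ 13.453.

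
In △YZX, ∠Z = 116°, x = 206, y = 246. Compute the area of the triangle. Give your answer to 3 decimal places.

Area = ½·x·y·sin Z ≈ 22774.

22773.644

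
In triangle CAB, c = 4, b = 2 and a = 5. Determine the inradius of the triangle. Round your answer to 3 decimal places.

0.691

Semiperimeter s = (4 + 5 + 2)/2 = 5.5.
Heron's formula: area = √(5.5·1.5·0.5·3.5) ≈ 3.7997.
Inradius = area/s = 3.7997/5.5 ≈ 0.69085.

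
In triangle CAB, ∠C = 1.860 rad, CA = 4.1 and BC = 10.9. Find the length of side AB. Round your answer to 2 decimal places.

By the law of cosines, AB² = BC² + CA² − 2·BC·CA·cos C = 161.11, so AB ≈ 12.693.

12.69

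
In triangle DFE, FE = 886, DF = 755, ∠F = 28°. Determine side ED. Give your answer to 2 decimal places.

By the law of cosines, ED² = DF² + FE² − 2·DF·FE·cos F = 1.7376e+05, so ED ≈ 416.85.

416.85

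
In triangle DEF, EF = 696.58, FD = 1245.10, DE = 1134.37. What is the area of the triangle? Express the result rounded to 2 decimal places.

391181.18

Semiperimeter s = (696.58 + 1245.1 + 1134.4)/2 = 1538.
Heron's formula: area = √(1538·841.44·292.92·403.65) ≈ 3.9118e+05.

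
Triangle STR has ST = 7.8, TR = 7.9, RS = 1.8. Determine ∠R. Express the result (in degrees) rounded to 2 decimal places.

∠R ≈ 80.26°

By the law of cosines, cos R = (TR² + RS² − ST²) / (2·TR·RS) ≈ 0.16913, so ∠R ≈ 80.26°.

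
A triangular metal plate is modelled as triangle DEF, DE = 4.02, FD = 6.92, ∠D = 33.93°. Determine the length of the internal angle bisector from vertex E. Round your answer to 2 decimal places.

2.24

By the law of cosines, EF² = FD² + DE² − 2·FD·DE·cos D = 17.884, so EF ≈ 4.2289.
Law of cosines again: cos E = (DE² + EF² − FD²)/(2·DE·EF) ≈ -0.40712, so ∠E ≈ 114.02°.
The bisector from E has length 2·DE·EF·cos(∠E/2)/(DE+EF) ≈ 2.2442.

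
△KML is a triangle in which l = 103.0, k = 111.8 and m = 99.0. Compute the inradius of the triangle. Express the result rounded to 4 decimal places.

Semiperimeter s = (111.8 + 99 + 103)/2 = 156.9.
Heron's formula: area = √(156.9·45.1·57.9·53.9) ≈ 4699.3.
Inradius = area/s = 4699.3/156.9 ≈ 29.951.

r ≈ 29.9509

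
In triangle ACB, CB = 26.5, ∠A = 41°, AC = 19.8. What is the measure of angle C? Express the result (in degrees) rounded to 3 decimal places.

∠C ≈ 109.647°

Law of sines: sin B = AC·sin A/CB ≈ 0.49019.
Since CB ≥ AC, only the acute value applies: ∠B ≈ 29.35°.
Then ∠C = 180° − ∠A − ∠B ≈ 109.65°.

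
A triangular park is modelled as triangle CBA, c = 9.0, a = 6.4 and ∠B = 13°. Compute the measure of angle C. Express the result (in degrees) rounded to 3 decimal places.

By the law of cosines, b² = a² + c² − 2·a·c·cos B = 9.7126, so b ≈ 3.1165.
Law of cosines again: cos C = (b² + a² − c²)/(2·b·a) ≈ -0.76025, so ∠C ≈ 139.49°.

∠C ≈ 139.487°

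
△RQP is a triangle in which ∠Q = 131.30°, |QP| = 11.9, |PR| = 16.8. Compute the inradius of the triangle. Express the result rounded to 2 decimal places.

1.62

Law of sines: sin R = |QP|·sin Q/|PR| ≈ 0.53215.
Since |PR| ≥ |QP|, only the acute value applies: ∠R ≈ 32.15°.
Then ∠P = 180° − ∠Q − ∠R ≈ 16.55°.
Law of sines gives |RQ| = |PR|·sin P/sin Q ≈ 6.3697.
Area = ½·|PR|·|QP|·sin P ≈ 28.473.
Semiperimeter s = (11.9+16.8+6.3697)/2 = 17.535.
Inradius = area/s = 28.473/17.535 ≈ 1.6238.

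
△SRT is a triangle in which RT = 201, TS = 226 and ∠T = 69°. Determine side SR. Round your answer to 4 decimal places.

By the law of cosines, SR² = RT² + TS² − 2·RT·TS·cos T = 58919, so SR ≈ 242.73.

242.7314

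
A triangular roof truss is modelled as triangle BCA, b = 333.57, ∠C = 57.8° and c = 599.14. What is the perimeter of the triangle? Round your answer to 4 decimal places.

1638.9456

Law of sines: sin B = b·sin C/c ≈ 0.47112.
Since c ≥ b, only the acute value applies: ∠B ≈ 28.11°.
Then ∠A = 180° − ∠C − ∠B ≈ 94.09°.
Law of sines gives a = c·sin A/sin C ≈ 706.24.
Semiperimeter s = (333.57+599.14+706.24)/2 = 819.47.
Perimeter = 333.57 + 599.14 + 706.24 = 1638.9.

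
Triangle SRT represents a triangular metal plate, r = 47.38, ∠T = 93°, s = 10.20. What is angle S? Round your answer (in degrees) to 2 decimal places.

By the law of cosines, t² = s² + r² − 2·s·r·cos T = 2399.5, so t ≈ 48.985.
Law of cosines again: cos S = (r² + t² − s²)/(2·r·t) ≈ 0.97814, so ∠S ≈ 12.00°.

12.00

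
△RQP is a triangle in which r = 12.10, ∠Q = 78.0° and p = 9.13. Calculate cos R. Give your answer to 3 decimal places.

cos R ≈ 0.488

By the law of cosines, q² = p² + r² − 2·p·r·cos Q = 183.83, so q ≈ 13.558.
Law of cosines again: cos R = (q² + p² − r²)/(2·q·p) ≈ 0.48784, so ∠R ≈ 60.80°.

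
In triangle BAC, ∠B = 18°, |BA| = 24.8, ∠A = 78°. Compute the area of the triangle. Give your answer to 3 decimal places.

area ≈ 93.464

The third angle is ∠C = 180° − ∠B − ∠A = 84.00°.
Law of sines: |AC| = |BA|·sin B/sin C ≈ 7.7058.
Law of sines: |CB| = |BA|·sin A/sin C ≈ 24.392.
Area = ½·|BA|·|AC|·sin A ≈ 93.464.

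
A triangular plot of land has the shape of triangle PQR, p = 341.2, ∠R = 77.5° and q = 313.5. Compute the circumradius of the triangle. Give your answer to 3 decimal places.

210.162

By the law of cosines, r² = p² + q² − 2·p·q·cos R = 1.684e+05, so r ≈ 410.36.
Area = ½·p·q·sin R ≈ 52215.
Circumradius = r/(2 sin R) ≈ 210.16.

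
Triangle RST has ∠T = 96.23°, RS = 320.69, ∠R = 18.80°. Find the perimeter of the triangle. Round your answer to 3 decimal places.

The third angle is ∠S = 180° − ∠T − ∠R = 64.97°.
Law of sines: ST = RS·sin R/sin T ≈ 103.96.
Law of sines: TR = RS·sin S/sin T ≈ 292.3.
Semiperimeter s = (103.96+292.3+320.69)/2 = 358.48.
Perimeter = 103.96 + 292.3 + 320.69 = 716.95.

perimeter ≈ 716.950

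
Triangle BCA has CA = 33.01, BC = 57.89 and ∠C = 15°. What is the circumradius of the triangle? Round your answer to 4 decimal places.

By the law of cosines, AB² = BC² + CA² − 2·BC·CA·cos C = 749.24, so AB ≈ 27.372.
Area = ½·BC·CA·sin C ≈ 247.29.
Circumradius = AB/(2 sin C) ≈ 52.879.

52.8792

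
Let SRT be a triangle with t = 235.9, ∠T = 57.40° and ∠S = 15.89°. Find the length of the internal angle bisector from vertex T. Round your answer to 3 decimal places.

The third angle is ∠R = 180° − ∠T − ∠S = 106.71°.
Law of sines: s = t·sin S/sin T ≈ 76.666.
Law of sines: r = t·sin R/sin T ≈ 268.19.
The bisector from T has length 2·s·r·cos(∠T/2)/(s+r) ≈ 104.59.

104.595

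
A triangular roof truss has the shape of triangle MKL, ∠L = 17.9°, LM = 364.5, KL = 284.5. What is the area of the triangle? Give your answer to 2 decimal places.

Area = ½·KL·LM·sin L ≈ 15936.

area ≈ 15936.48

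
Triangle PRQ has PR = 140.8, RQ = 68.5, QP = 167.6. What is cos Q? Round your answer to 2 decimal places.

By the law of cosines, cos Q = (RQ² + QP² − PR²) / (2·RQ·QP) ≈ 0.56432, so ∠Q ≈ 0.9712 rad.

0.56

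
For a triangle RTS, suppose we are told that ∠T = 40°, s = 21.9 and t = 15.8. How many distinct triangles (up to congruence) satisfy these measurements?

2

s·sin T = 21.9·sin(40°) ≈ 14.08.
Since s sin T < t < s (14.08 < 15.8 < 21.9), two triangles exist.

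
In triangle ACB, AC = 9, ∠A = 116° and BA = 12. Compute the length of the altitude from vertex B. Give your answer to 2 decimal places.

h_B ≈ 10.79

By the law of cosines, CB² = BA² + AC² − 2·BA·AC·cos A = 319.69, so CB ≈ 17.88.
Area = ½·BA·AC·sin A ≈ 48.535.
The altitude from B has length 2·area/AC ≈ 10.786.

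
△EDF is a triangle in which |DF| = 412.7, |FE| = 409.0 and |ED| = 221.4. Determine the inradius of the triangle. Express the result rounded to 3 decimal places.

Semiperimeter s = (412.7 + 409 + 221.4)/2 = 521.55.
Heron's formula: area = √(521.55·108.85·112.55·300.15) ≈ 43793.
Inradius = area/s = 43793/521.55 ≈ 83.967.

r ≈ 83.967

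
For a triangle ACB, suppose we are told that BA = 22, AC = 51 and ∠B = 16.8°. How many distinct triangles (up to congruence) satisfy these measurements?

BA·sin B = 22·sin(16.8°) ≈ 6.359.
Since AC ≥ BA, exactly one triangle exists.

1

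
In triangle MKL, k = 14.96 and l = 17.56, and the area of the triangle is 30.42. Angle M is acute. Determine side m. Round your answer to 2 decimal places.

From area = ½·k·l·sin M, we get sin M = 2·area/(k·l) ≈ 0.23160.
Taking the acute solution, ∠M ≈ 13.39°.
Law of cosines then gives m ≈ 4.5874.

4.59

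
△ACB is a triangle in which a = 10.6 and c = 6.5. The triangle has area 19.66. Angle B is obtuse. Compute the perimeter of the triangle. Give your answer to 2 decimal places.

perimeter ≈ 33.46

From area = ½·a·c·sin B, we get sin B = 2·area/(a·c) ≈ 0.57068.
Taking the obtuse solution, ∠B ≈ 145.20°.
Law of cosines then gives b ≈ 16.364.
Perimeter = 10.6 + 6.5 + 16.364 = 33.464.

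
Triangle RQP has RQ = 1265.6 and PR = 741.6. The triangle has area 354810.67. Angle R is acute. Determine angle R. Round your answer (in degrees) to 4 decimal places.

From area = ½·PR·RQ·sin R, we get sin R = 2·area/(PR·RQ) ≈ 0.75607.
Taking the acute solution, ∠R ≈ 49.12°.

∠R ≈ 49.1187°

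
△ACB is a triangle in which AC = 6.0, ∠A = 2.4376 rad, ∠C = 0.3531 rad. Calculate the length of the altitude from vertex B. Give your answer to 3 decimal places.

The third angle is ∠B = π − ∠A − ∠C = 0.3509 rad.
Law of sines: CB = AC·sin A/sin B ≈ 11.298.
Law of sines: BA = AC·sin C/sin B ≈ 6.0362.
Area = ½·AC·CB·sin C ≈ 11.721.
The altitude from B has length 2·area/AC ≈ 3.907.

h_B ≈ 3.907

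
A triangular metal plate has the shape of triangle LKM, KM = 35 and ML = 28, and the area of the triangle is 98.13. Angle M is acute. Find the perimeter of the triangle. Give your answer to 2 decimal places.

From area = ½·KM·ML·sin M, we get sin M = 2·area/(KM·ML) ≈ 0.20027.
Taking the acute solution, ∠M ≈ 11.55°.
Law of cosines then gives LK ≈ 9.4184.
Perimeter = 35 + 28 + 9.4184 = 72.418.

72.42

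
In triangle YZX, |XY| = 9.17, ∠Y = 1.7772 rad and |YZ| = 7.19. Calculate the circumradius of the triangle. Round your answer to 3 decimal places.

6.518

By the law of cosines, |ZX|² = |XY|² + |YZ|² − 2·|XY|·|YZ|·cos Y = 162.81, so |ZX| ≈ 12.76.
Area = ½·|XY|·|YZ|·sin Y ≈ 32.266.
Circumradius = |ZX|/(2 sin Y) ≈ 6.5182.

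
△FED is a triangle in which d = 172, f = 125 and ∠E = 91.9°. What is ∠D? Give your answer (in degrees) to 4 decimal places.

By the law of cosines, e² = d² + f² − 2·d·f·cos E = 46635, so e ≈ 215.95.
Law of cosines again: cos D = (f² + e² − d²)/(2·f·e) ≈ 0.60524, so ∠D ≈ 52.75°.

∠D ≈ 52.7536°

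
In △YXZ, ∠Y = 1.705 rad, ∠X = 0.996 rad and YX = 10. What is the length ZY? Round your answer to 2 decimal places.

19.68

The third angle is ∠Z = π − ∠Y − ∠X = 0.441 rad.
Law of sines: ZY = YX·sin X/sin Z ≈ 19.68.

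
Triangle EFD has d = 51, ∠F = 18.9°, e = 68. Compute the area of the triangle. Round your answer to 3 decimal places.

561.673

Area = ½·d·e·sin F ≈ 561.67.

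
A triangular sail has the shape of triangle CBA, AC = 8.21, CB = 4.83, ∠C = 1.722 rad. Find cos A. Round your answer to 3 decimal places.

By the law of cosines, BA² = AC² + CB² − 2·AC·CB·cos C = 102.68, so BA ≈ 10.133.
Law of cosines again: cos A = (BA² + AC² − CB²)/(2·BA·AC) ≈ 0.88202, so ∠A ≈ 0.491 rad.

cos A ≈ 0.882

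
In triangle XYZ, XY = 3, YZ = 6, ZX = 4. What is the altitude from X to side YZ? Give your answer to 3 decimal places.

Semiperimeter s = (6 + 4 + 3)/2 = 6.5.
Heron's formula: area = √(6.5·0.5·2.5·3.5) ≈ 5.3327.
The altitude from X has length 2·area/YZ ≈ 1.7776.

1.778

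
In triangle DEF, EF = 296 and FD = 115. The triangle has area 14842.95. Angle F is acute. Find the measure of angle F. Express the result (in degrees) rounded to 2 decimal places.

∠F ≈ 60.70°

From area = ½·EF·FD·sin F, we get sin F = 2·area/(EF·FD) ≈ 0.87209.
Taking the acute solution, ∠F ≈ 60.70°.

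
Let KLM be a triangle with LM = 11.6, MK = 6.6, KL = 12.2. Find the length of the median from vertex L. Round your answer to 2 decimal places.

Median from L: ½√(2·KL² + 2·LM² − MK²) ≈ 11.437.

11.44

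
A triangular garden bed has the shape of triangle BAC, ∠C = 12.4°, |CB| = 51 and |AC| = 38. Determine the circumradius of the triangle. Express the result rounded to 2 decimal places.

By the law of cosines, |BA|² = |AC|² + |CB|² − 2·|AC|·|CB|·cos C = 259.42, so |BA| ≈ 16.106.
Area = ½·|AC|·|CB|·sin C ≈ 208.08.
Circumradius = |BA|/(2 sin C) ≈ 37.503.

R ≈ 37.50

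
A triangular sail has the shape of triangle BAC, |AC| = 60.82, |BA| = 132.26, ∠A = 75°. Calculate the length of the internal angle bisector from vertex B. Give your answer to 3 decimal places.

By the law of cosines, |CB|² = |BA|² + |AC|² − 2·|BA|·|AC|·cos A = 17028, so |CB| ≈ 130.49.
Law of cosines again: cos B = (|CB|² + |BA|² − |AC|²)/(2·|CB|·|BA|) ≈ 0.89293, so ∠B ≈ 26.76°.
The bisector from B has length 2·|CB|·|BA|·cos(∠B/2)/(|CB|+|BA|) ≈ 127.8.

t_B ≈ 127.805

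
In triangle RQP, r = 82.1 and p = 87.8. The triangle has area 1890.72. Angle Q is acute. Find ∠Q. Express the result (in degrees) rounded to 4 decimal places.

From area = ½·p·r·sin Q, we get sin Q = 2·area/(p·r) ≈ 0.52459.
Taking the acute solution, ∠Q ≈ 31.64°.

∠Q ≈ 31.6406°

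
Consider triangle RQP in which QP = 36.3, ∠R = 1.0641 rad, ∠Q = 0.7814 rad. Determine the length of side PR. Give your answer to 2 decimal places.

The third angle is ∠P = π − ∠R − ∠Q = 1.2961 rad.
Law of sines: PR = QP·sin Q/sin R ≈ 29.239.

29.24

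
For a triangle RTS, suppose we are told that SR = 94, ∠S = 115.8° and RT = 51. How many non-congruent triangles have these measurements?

SR·sin S = 94·sin(115.8°) ≈ 84.63.
Since ∠S is not acute, a triangle exists only if RT > SR; here RT ≤ SR, so there is no triangle.

0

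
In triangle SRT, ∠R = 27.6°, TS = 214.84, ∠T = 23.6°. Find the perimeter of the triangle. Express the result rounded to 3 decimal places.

perimeter ≈ 761.885

The third angle is ∠S = 180° − ∠R − ∠T = 128.80°.
Law of sines: RT = TS·sin S/sin R ≈ 361.4.
Law of sines: SR = TS·sin T/sin R ≈ 185.65.
Semiperimeter s = (361.4+214.84+185.65)/2 = 380.94.
Perimeter = 361.4 + 214.84 + 185.65 = 761.89.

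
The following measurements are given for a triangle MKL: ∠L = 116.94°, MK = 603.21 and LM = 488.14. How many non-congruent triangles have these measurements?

1

LM·sin L = 488.14·sin(116.94°) ≈ 435.2.
Since ∠L is not acute, a triangle exists only if MK > LM; here MK > LM, so there is exactly one triangle.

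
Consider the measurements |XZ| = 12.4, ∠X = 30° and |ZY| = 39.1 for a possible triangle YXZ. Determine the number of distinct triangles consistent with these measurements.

|XZ|·sin X = 12.4·sin(30°) ≈ 6.2.
Since |ZY| ≥ |XZ|, exactly one triangle exists.

1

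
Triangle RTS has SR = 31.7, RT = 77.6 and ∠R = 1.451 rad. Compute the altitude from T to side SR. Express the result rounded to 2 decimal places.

By the law of cosines, TS² = SR² + RT² − 2·SR·RT·cos R = 6438.7, so TS ≈ 80.241.
Area = ½·SR·RT·sin R ≈ 1221.1.
The altitude from T has length 2·area/SR ≈ 77.044.

h_T ≈ 77.04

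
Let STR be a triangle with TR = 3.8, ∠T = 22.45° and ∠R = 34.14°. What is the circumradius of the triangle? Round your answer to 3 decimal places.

2.276

The third angle is ∠S = 180° − ∠T − ∠R = 123.41°.
Law of sines: RS = TR·sin T/sin S ≈ 1.7384.
Law of sines: ST = TR·sin R/sin S ≈ 2.5548.
Circumradius = TR/(2 sin S) ≈ 2.2761.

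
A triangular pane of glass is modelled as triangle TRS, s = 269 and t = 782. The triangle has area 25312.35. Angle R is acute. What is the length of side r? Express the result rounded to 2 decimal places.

From area = ½·s·t·sin R, we get sin R = 2·area/(s·t) ≈ 0.24066.
Taking the acute solution, ∠R ≈ 13.93°.
Law of cosines then gives r ≈ 524.91.

524.91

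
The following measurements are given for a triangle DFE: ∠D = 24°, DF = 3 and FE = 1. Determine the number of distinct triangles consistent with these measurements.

DF·sin D = 3·sin(24°) ≈ 1.22.
Since FE = 1 < 1.22 = DF sin D, no triangle exists.

0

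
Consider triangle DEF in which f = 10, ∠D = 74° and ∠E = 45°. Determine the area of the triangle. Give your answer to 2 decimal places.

The third angle is ∠F = 180° − ∠D − ∠E = 61.00°.
Law of sines: d = f·sin D/sin F ≈ 10.991.
Law of sines: e = f·sin E/sin F ≈ 8.0847.
Area = ½·f·d·sin E ≈ 38.858.

38.86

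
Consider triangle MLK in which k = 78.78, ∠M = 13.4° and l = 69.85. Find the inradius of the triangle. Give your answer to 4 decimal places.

7.5860

By the law of cosines, m² = l² + k² − 2·l·k·cos M = 379.36, so m ≈ 19.477.
Area = ½·l·k·sin M ≈ 637.63.
Semiperimeter s = (19.477+69.85+78.78)/2 = 84.054.
Inradius = area/s = 637.63/84.054 ≈ 7.586.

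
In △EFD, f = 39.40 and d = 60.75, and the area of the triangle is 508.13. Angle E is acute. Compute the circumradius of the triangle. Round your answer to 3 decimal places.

From area = ½·f·d·sin E, we get sin E = 2·area/(f·d) ≈ 0.42458.
Taking the acute solution, ∠E ≈ 0.439 rad.
Law of cosines then gives e ≈ 30.145.
Circumradius = e/(2 sin E) ≈ 35.5.

35.500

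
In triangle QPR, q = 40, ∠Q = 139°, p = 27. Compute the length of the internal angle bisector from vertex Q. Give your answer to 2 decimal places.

6.89

Law of sines: sin P = p·sin Q/q ≈ 0.44284.
Since q ≥ p, only the acute value applies: ∠P ≈ 26.29°.
Then ∠R = 180° − ∠Q − ∠P ≈ 14.71°.
Law of sines gives r = q·sin R/sin Q ≈ 15.487.
The bisector from Q has length 2·p·r·cos(∠Q/2)/(p+r) ≈ 6.8933.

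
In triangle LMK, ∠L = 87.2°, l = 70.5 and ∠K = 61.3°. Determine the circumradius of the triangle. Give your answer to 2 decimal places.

R ≈ 35.29

The third angle is ∠M = 180° − ∠K − ∠L = 31.50°.
Law of sines: m = l·sin M/sin L ≈ 36.88.
Law of sines: k = l·sin K/sin L ≈ 61.913.
Circumradius = l/(2 sin L) ≈ 35.292.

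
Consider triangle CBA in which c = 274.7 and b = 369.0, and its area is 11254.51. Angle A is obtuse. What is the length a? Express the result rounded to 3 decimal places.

639.756

From area = ½·c·b·sin A, we get sin A = 2·area/(c·b) ≈ 0.22206.
Taking the obtuse solution, ∠A ≈ 167.17°.
Law of cosines then gives a ≈ 639.76.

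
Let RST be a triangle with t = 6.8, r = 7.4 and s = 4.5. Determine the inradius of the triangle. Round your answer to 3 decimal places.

Semiperimeter p = (7.4 + 4.5 + 6.8)/2 = 9.35.
Heron's formula: area = √(9.35·1.95·4.85·2.55) ≈ 15.016.
Inradius = area/p = 15.016/9.35 ≈ 1.606.

1.606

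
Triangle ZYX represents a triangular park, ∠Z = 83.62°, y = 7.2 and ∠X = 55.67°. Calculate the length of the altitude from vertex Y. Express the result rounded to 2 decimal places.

The third angle is ∠Y = 180° − ∠X − ∠Z = 40.71°.
Law of sines: z = y·sin Z/sin Y ≈ 10.971.
Law of sines: x = y·sin X/sin Y ≈ 9.1161.
Area = ½·y·z·sin X ≈ 32.615.
The altitude from Y has length 2·area/y ≈ 9.0596.

h_Y ≈ 9.06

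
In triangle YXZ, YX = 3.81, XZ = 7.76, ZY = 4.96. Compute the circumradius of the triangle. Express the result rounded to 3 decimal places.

By the law of cosines, cos Y = (ZY² + YX² − XZ²) / (2·ZY·YX) ≈ -0.55827, so ∠Y ≈ 123.94°.
Circumradius = XZ/(2 sin Y) ≈ 4.6766.

4.677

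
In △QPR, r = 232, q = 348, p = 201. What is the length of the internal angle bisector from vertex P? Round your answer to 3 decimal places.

t_P ≈ 266.533

By the law of cosines, cos P = (r² + q² − p²) / (2·r·q) ≈ 0.83313, so ∠P ≈ 33.58°.
The bisector from P has length 2·r·q·cos(∠P/2)/(r+q) ≈ 266.53.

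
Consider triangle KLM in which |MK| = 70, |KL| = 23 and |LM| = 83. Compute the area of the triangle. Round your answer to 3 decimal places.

717.496

Semiperimeter s = (83 + 70 + 23)/2 = 88.
Heron's formula: area = √(88·5·18·65) ≈ 717.5.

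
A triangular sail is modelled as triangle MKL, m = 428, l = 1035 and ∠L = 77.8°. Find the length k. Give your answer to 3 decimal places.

Law of sines: sin M = m·sin L/l ≈ 0.40419.
Since l ≥ m, only the acute value applies: ∠M ≈ 23.84°.
Then ∠K = 180° − ∠L − ∠M ≈ 78.36°.
Law of sines gives k = l·sin K/sin L ≈ 1037.1.

1037.137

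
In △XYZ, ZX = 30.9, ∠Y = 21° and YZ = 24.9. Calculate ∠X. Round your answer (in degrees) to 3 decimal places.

16.785

Law of sines: sin X = YZ·sin Y/ZX ≈ 0.28878.
Since ZX ≥ YZ, only the acute value applies: ∠X ≈ 16.79°.
Then ∠Z = 180° − ∠Y − ∠X ≈ 142.21°.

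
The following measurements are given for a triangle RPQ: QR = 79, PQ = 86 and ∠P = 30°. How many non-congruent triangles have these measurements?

2

PQ·sin P = 86·sin(30°) ≈ 43.
Since PQ sin P < QR < PQ (43 < 79 < 86), two triangles exist.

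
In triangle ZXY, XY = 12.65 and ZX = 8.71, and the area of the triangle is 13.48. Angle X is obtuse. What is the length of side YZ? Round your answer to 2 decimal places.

From area = ½·ZX·XY·sin X, we get sin X = 2·area/(ZX·XY) ≈ 0.24469.
Taking the obtuse solution, ∠X ≈ 165.84°.
Law of cosines then gives YZ ≈ 21.203.

21.20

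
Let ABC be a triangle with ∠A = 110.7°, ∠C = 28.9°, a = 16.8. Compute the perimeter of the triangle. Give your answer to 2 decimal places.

37.12

The third angle is ∠B = 180° − ∠C − ∠A = 40.40°.
Law of sines: b = a·sin B/sin A ≈ 11.64.
Law of sines: c = a·sin C/sin A ≈ 8.6795.
Semiperimeter s = (16.8+11.64+8.6795)/2 = 18.56.
Perimeter = 16.8 + 11.64 + 8.6795 = 37.119.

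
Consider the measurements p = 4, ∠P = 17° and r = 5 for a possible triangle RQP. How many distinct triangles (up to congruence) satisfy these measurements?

r·sin P = 5·sin(17°) ≈ 1.462.
Since r sin P < p < r (1.462 < 4 < 5), two triangles exist.

2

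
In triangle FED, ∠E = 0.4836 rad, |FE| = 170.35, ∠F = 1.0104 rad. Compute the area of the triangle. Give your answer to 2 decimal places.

5731.48

The third angle is ∠D = π − ∠F − ∠E = 1.6476 rad.
Law of sines: |ED| = |FE|·sin F/sin D ≈ 144.72.
Law of sines: |DF| = |FE|·sin E/sin D ≈ 79.442.
Area = ½·|FE|·|ED|·sin E ≈ 5731.5.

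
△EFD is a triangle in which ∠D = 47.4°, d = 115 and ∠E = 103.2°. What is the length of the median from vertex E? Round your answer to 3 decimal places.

The third angle is ∠F = 180° − ∠D − ∠E = 29.40°.
Law of sines: e = d·sin E/sin D ≈ 152.1.
Law of sines: f = d·sin F/sin D ≈ 76.694.
Median from E: ½√(2·f² + 2·d² − e²) ≈ 61.398.

m_E ≈ 61.398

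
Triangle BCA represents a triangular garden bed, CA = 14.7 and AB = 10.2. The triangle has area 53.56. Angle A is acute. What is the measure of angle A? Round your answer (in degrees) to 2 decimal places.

From area = ½·CA·AB·sin A, we get sin A = 2·area/(CA·AB) ≈ 0.71442.
Taking the acute solution, ∠A ≈ 45.60°.

45.60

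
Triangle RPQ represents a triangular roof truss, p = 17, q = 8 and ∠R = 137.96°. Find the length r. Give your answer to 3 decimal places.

23.559

By the law of cosines, r² = p² + q² − 2·p·q·cos R = 555.01, so r ≈ 23.559.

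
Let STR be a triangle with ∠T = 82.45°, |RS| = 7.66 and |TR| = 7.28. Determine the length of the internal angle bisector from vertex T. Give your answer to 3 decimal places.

3.572

Law of sines: sin S = |TR|·sin T/|RS| ≈ 0.94215.
Since |RS| ≥ |TR|, only the acute value applies: ∠S ≈ 70.42°.
Then ∠R = 180° − ∠T − ∠S ≈ 27.13°.
Law of sines gives |ST| = |RS|·sin R/sin T ≈ 3.524.
The bisector from T has length 2·|ST|·|TR|·cos(∠T/2)/(|ST|+|TR|) ≈ 3.572.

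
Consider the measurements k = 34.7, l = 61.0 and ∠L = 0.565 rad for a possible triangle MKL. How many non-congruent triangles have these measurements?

k·sin L = 34.7·sin(0.565 rad) ≈ 18.58.
Since l ≥ k, exactly one triangle exists.

1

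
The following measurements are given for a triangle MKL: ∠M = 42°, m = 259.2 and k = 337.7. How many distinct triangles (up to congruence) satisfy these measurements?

k·sin M = 337.7·sin(42°) ≈ 226.
Since k sin M < m < k (226 < 259.2 < 337.7), two triangles exist.

2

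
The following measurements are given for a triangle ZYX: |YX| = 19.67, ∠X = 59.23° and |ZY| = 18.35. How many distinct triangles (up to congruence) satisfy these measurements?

2

|YX|·sin X = 19.67·sin(59.23°) ≈ 16.9.
Since |YX| sin X < |ZY| < |YX| (16.9 < 18.35 < 19.67), two triangles exist.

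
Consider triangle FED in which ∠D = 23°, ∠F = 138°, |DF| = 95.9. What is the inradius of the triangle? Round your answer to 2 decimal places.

r ≈ 18.10

The third angle is ∠E = 180° − ∠D − ∠F = 19.00°.
Law of sines: |ED| = |DF|·sin F/sin E ≈ 197.1.
Law of sines: |FE| = |DF|·sin D/sin E ≈ 115.09.
Area = ½·|DF|·|ED|·sin D ≈ 3692.8.
Semiperimeter s = (197.1+95.9+115.09)/2 = 204.05.
Inradius = area/s = 3692.8/204.05 ≈ 18.098.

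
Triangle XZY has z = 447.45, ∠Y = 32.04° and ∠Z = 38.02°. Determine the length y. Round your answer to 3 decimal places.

The third angle is ∠X = 180° − ∠Z − ∠Y = 109.94°.
Law of sines: y = z·sin Y/sin Z ≈ 385.39.

385.392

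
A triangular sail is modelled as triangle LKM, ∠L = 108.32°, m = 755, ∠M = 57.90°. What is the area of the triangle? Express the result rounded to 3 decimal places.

area ≈ 76078.221

The third angle is ∠K = 180° − ∠M − ∠L = 13.78°.
Law of sines: l = m·sin L/sin M ≈ 846.08.
Law of sines: k = m·sin K/sin M ≈ 212.29.
Area = ½·m·l·sin K ≈ 76078.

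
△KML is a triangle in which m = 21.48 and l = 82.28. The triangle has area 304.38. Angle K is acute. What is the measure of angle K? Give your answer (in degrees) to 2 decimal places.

∠K ≈ 20.15°

From area = ½·m·l·sin K, we get sin K = 2·area/(m·l) ≈ 0.34444.
Taking the acute solution, ∠K ≈ 20.15°.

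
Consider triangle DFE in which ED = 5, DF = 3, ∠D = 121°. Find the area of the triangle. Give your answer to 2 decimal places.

area ≈ 6.43

Area = ½·ED·DF·sin D ≈ 6.4288.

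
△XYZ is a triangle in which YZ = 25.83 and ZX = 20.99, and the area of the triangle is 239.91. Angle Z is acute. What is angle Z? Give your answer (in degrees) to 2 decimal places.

From area = ½·YZ·ZX·sin Z, we get sin Z = 2·area/(YZ·ZX) ≈ 0.88500.
Taking the acute solution, ∠Z ≈ 62.25°.

∠Z ≈ 62.25°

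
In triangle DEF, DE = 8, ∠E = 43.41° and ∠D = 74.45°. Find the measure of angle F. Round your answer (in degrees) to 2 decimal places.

The third angle is ∠F = 180° − ∠D − ∠E = 62.14°.

62.14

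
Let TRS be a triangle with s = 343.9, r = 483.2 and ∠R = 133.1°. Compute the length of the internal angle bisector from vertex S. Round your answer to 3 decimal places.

t_S ≈ 250.360

Law of sines: sin S = s·sin R/r ≈ 0.51967.
Since r ≥ s, only the acute value applies: ∠S ≈ 31.31°.
Then ∠T = 180° − ∠R − ∠S ≈ 15.59°.
Law of sines gives t = r·sin T/sin R ≈ 177.85.
The bisector from S has length 2·t·r·cos(∠S/2)/(t+r) ≈ 250.36.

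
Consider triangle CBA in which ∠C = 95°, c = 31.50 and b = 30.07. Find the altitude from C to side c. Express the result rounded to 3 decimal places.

Law of sines: sin B = b·sin C/c ≈ 0.95097.
Since c ≥ b, only the acute value applies: ∠B ≈ 71.98°.
Then ∠A = 180° − ∠C − ∠B ≈ 13.02°.
Law of sines gives a = c·sin A/sin C ≈ 7.1216.
Area = ½·c·b·sin A ≈ 106.67.
The altitude from C has length 2·area/c ≈ 6.7724.

6.772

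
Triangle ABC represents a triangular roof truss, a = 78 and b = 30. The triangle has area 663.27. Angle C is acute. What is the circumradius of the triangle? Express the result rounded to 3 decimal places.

From area = ½·a·b·sin C, we get sin C = 2·area/(a·b) ≈ 0.56690.
Taking the acute solution, ∠C ≈ 34.53°.
Law of cosines then gives c ≈ 55.935.
Circumradius = c/(2 sin C) ≈ 49.334.

R ≈ 49.334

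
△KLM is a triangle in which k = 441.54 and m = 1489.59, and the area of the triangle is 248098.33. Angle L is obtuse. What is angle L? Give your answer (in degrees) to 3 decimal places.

From area = ½·m·k·sin L, we get sin L = 2·area/(m·k) ≈ 0.75443.
Taking the obtuse solution, ∠L ≈ 131.02°.

131.025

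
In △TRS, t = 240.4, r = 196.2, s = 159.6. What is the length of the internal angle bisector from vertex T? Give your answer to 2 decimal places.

130.45

By the law of cosines, cos T = (r² + s² − t²) / (2·r·s) ≈ 0.09859, so ∠T ≈ 84.34°.
The bisector from T has length 2·r·s·cos(∠T/2)/(r+s) ≈ 130.45.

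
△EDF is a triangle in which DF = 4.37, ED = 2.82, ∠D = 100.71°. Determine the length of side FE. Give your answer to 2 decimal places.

By the law of cosines, FE² = ED² + DF² − 2·ED·DF·cos D = 31.63, so FE ≈ 5.624.

5.62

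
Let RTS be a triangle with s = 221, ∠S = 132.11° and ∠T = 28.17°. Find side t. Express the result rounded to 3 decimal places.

140.636

The third angle is ∠R = 180° − ∠T − ∠S = 19.72°.
Law of sines: t = s·sin T/sin S ≈ 140.64.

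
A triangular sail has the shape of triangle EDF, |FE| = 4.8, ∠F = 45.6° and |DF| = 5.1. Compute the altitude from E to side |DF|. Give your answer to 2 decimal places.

3.43

By the law of cosines, |ED|² = |DF|² + |FE|² − 2·|DF|·|FE|·cos F = 14.794, so |ED| ≈ 3.8464.
Area = ½·|DF|·|FE|·sin F ≈ 8.7451.
The altitude from E has length 2·area/|DF| ≈ 3.4295.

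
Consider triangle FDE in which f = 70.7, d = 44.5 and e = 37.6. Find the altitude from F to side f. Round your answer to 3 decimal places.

Semiperimeter s = (70.7 + 44.5 + 37.6)/2 = 76.4.
Heron's formula: area = √(76.4·5.7·31.9·38.8) ≈ 734.17.
The altitude from F has length 2·area/f ≈ 20.769.

20.769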